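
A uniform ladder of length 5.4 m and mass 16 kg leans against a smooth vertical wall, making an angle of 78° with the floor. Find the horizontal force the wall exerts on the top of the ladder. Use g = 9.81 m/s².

Taking torques about the foot of the ladder:
Ladder weight 16×9.81 = 157 N acts at 2.7 m along the ladder; its horizontal arm is 2.7·cos78° = 0.5614 m → τ = 88.14 N·m clockwise.
Wall normal N acts horizontally at the top; its moment arm is the height L sinθ = 5.4·sin78° = 5.282 m, counterclockwise.
Στ = 0 ⇒ N × 5.282 = 88.14 ⇒ N = 16.7 N.

N_wall ≈ 16.7 N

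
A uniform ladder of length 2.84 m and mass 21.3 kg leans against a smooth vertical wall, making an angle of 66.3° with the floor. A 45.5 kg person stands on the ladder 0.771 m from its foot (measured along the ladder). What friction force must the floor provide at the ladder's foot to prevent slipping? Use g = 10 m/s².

f ≈ 101 N

Taking torques about the foot of the ladder:
Ladder weight 21.3×10 = 213 N acts at 1.42 m along the ladder; its horizontal arm is 1.42·cos66.3° = 0.5708 m → τ = 121.6 N·m clockwise.
Person: 45.5×10 = 455 N at 0.771 m → arm 0.3099 m → τ = 141 N·m clockwise.
Wall normal N acts horizontally at the top; its moment arm is the height L sinθ = 2.84·sin66.3° = 2.6 m, counterclockwise.
Setting net torque to zero: N × 2.6 = 262.6 → N = 101 N.
ΣFx = 0: friction at the foot balances the wall's push, so f = N_wall = 101 N.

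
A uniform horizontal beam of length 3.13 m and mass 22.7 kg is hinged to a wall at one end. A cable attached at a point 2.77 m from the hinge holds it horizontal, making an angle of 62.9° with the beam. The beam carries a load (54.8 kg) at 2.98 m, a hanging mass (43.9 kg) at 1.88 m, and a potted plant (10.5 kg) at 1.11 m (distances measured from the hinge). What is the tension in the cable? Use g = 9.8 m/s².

T ≈ 1160 N

About the hinge:
Beam weight: 22.7 × 9.8 = 222.5 N down at 1.565 m → arm 1.565 m, τ = 222.5 × 1.565 = 348.2 N·m clockwise.
Load: 54.8 × 9.8 = 537 N down at 2.98 m → arm 2.98 m, τ = 537 × 2.98 = 1600 N·m clockwise.
Hanging mass: 43.9 × 9.8 = 430.2 N down at 1.88 m → arm 1.88 m, τ = 430.2 × 1.88 = 808.8 N·m clockwise.
Potted plant: 10.5 × 9.8 = 102.9 N down at 1.11 m → arm 1.11 m, τ = 102.9 × 1.11 = 114.2 N·m clockwise.
Total clockwise load moment = 2871 N·m.
The cable tension T acts at 2.77 m; only its component perpendicular to the beam, T sinθ, produces torque. sin 62.9° = 0.8902.
For rotational equilibrium, T × 2.77 × 0.8902 = 2871, so T = 2871 / 2.466 = 1160 N.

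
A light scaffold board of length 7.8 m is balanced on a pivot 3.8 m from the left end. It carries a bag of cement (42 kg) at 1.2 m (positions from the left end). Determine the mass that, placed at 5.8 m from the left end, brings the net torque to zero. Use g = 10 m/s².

m ≈ 54.6 kg

Choose the pivot (at 3.8 m from the left end) as the axis so the support reaction has zero arm there.
Bag of cement: 42 × 10 = 420 N down at 1.2 m → arm 2.6 m, τ = 420 × 2.6 = 1092 N·m counterclockwise.
Net moment of known loads = 1092 N·m counterclockwise.
An unknown mass m at 5.8 m has arm 2 m; its moment is m·g·2 clockwise.
Στ = 0 ⇒ m × 10 × 2 = 1092 ⇒ m = 1092 / (10 × 2) = 54.6 kg.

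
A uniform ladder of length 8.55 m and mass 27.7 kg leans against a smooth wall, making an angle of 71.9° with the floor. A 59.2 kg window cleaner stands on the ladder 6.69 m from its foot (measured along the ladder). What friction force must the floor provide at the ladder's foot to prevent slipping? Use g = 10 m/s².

Sum moments about the foot of the ladder (the floor normal and friction both act there and drop out).
Ladder weight 27.7×10 = 277 N acts at 4.275 m along the ladder; its horizontal arm is 4.275·cos71.9° = 1.328 m → τ = 367.9 N·m clockwise.
Window cleaner: 59.2×10 = 592 N at 6.69 m → arm 2.078 m → τ = 1230 N·m clockwise.
Wall normal N acts horizontally at the top; its moment arm is the height L sinθ = 8.55·sin71.9° = 8.127 m, counterclockwise.
For rotational equilibrium, N × 8.127 = 1598, so N = 197 N.
ΣFx = 0: friction at the foot balances the wall's push, so f = N_wall = 197 N.

f ≈ 197 N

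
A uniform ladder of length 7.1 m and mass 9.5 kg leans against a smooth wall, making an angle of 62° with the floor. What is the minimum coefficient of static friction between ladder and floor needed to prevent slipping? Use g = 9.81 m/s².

Choose the foot of the ladder as the axis so the floor normal and friction both act there and drop out.
Ladder weight 9.5×9.81 = 93.2 N acts at 3.55 m along the ladder; its horizontal arm is 3.55·cos62° = 1.667 m → τ = 155.4 N·m clockwise.
Wall normal N acts horizontally at the top; its moment arm is the height L sinθ = 7.1·sin62° = 6.269 m, counterclockwise.
Στ = 0 ⇒ N × 6.269 = 155.4 ⇒ N = 24.79 N.
ΣFx = 0 ⇒ f = N_wall = 24.79 N. ΣFy = 0 ⇒ N_floor = 93.2 N.
μ_min = f / N_floor = 24.79 / 93.2 = 0.266.

μ_min ≈ 0.266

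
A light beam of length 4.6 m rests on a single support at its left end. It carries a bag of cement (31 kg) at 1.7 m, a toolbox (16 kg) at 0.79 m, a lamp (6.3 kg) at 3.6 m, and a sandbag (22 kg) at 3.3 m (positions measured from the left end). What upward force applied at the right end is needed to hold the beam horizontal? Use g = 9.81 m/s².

About the left end:
Bag of cement: 31 × 9.81 = 304.1 N down at 1.7 m → arm 1.7 m, τ = 304.1 × 1.7 = 517 N·m clockwise.
Toolbox: 16 × 9.81 = 157 N down at 0.79 m → arm 0.79 m, τ = 157 × 0.79 = 124 N·m clockwise.
Lamp: 6.3 × 9.81 = 61.8 N down at 3.6 m → arm 3.6 m, τ = 61.8 × 3.6 = 222.5 N·m clockwise.
Sandbag: 22 × 9.81 = 215.8 N down at 3.3 m → arm 3.3 m, τ = 215.8 × 3.3 = 712.1 N·m clockwise.
Net moment of the loads = 1576 N·m clockwise.
The upward force F acts at the right end, arm 4.6 m, giving F × 4.6 counterclockwise.
For rotational equilibrium, F × 4.6 = 1576, so F = 1576 / 4.6 = 343 N.

F ≈ 343 N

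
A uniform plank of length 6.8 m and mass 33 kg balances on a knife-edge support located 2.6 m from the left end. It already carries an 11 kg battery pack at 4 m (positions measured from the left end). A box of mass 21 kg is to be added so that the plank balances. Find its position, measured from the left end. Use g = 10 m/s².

Sum moments about the knife-edge support (at 2.6 m from the left end) (the support reaction has zero arm there).
Beam weight: 33 × 10 = 330 N down at 3.4 m → arm 0.8 m, τ = 330 × 0.8 = 264 N·m clockwise.
Battery pack: 11 × 10 = 110 N down at 4 m → arm 1.4 m, τ = 110 × 1.4 = 154 N·m clockwise.
Net moment of existing loads = 418 N·m clockwise.
The box weighs 21 × 10 = 210 N and must supply an equal counterclockwise moment, so its lever arm about the knife-edge support is 418 / 210 = 1.99 m.
That puts it at 2.6 − 1.99 = 0.61 m from the left end.

x ≈ 0.61 m from the left end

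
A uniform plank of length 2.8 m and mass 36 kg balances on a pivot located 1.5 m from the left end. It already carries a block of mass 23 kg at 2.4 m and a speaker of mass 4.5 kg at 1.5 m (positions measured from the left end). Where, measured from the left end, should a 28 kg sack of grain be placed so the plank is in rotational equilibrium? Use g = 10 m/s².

About the pivot (at 1.5 m from the left end):
Beam weight: 36 × 10 = 360 N down at 1.4 m → arm 0.1 m, τ = 360 × 0.1 = 36 N·m counterclockwise.
Block: 23 × 10 = 230 N down at 2.4 m → arm 0.9 m, τ = 230 × 0.9 = 207 N·m clockwise.
Speaker: acts at the pivot, moment arm 0 → no torque.
Net moment of existing loads = 171 N·m clockwise.
The sack of grain weighs 28 × 10 = 280 N and must supply an equal counterclockwise moment, so its lever arm about the pivot is 171 / 280 = 0.611 m.
That puts it at 1.5 − 0.611 = 0.889 m from the left end.

x ≈ 0.889 m from the left end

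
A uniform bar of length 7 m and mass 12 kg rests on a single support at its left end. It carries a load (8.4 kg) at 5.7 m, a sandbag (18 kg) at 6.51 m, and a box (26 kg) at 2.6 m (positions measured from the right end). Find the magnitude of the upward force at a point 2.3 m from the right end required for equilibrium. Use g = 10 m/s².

Choose the left end as the axis so the unknown pivot reaction has zero arm there.
Beam weight: 12 × 10 = 120 N down at 3.5 m → arm 3.5 m, τ = 120 × 3.5 = 420 N·m clockwise.
Load: 8.4 × 10 = 84 N down at 5.7 m → arm 1.3 m, τ = 84 × 1.3 = 109.2 N·m clockwise.
Sandbag: 18 × 10 = 180 N down at 6.51 m → arm 0.49 m, τ = 180 × 0.49 = 88.2 N·m clockwise.
Box: 26 × 10 = 260 N down at 2.6 m → arm 4.4 m, τ = 260 × 4.4 = 1144 N·m clockwise.
Net moment of the loads = 1761 N·m clockwise.
The upward force F acts at a point 2.3 m from the right end, arm 4.7 m, giving F × 4.7 counterclockwise.
For rotational equilibrium, F × 4.7 = 1761, so F = 1761 / 4.7 = 375 N.

F ≈ 375 N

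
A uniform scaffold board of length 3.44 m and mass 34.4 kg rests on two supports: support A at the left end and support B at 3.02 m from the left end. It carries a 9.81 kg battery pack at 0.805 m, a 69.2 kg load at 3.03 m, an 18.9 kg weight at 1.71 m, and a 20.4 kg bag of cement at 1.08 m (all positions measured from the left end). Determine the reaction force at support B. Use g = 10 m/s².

R_B ≈ 1100 N

About support A:
Beam weight: 34.4 × 10 = 344 N down at 1.72 m → arm 1.72 m, τ = 344 × 1.72 = 591.7 N·m clockwise.
Battery pack: 9.81 × 10 = 98.1 N down at 0.805 m → arm 0.805 m, τ = 98.1 × 0.805 = 78.97 N·m clockwise.
Load: 69.2 × 10 = 692 N down at 3.03 m → arm 3.03 m, τ = 692 × 3.03 = 2097 N·m clockwise.
Weight: 18.9 × 10 = 189 N down at 1.71 m → arm 1.71 m, τ = 189 × 1.71 = 323.2 N·m clockwise.
Bag of cement: 20.4 × 10 = 204 N down at 1.08 m → arm 1.08 m, τ = 204 × 1.08 = 220.3 N·m clockwise.
Net load moment about support A = 3311 N·m clockwise.
Reaction R at support B is upward at 3.02 m, arm 3.02 m → moment R × 3.02 counterclockwise.
Στ = 0 ⇒ R × 3.02 = 3311 ⇒ R = 1100 N.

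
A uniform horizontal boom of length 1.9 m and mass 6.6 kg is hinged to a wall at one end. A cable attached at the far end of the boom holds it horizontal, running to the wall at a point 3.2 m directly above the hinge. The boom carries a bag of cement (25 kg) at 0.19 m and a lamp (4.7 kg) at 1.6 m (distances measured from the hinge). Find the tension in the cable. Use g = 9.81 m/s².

Choose the hinge as the axis so the unknown hinge reaction has zero arm there.
Beam weight: 6.6 × 9.81 = 64.75 N down at 0.95 m → arm 0.95 m, τ = 64.75 × 0.95 = 61.51 N·m clockwise.
Bag of cement: 25 × 9.81 = 245.2 N down at 0.19 m → arm 0.19 m, τ = 245.2 × 0.19 = 46.59 N·m clockwise.
Lamp: 4.7 × 9.81 = 46.11 N down at 1.6 m → arm 1.6 m, τ = 46.11 × 1.6 = 73.78 N·m clockwise.
Total clockwise load moment = 181.9 N·m.
The cable tension T acts at 1.9 m; only its component perpendicular to the boom, T sinθ, produces torque. sinθ = h/√(h²+d²) = 3.2/√(3.2²+1.9²) = 0.8599.
Setting net torque to zero: T × 1.9 × 0.8599 = 181.9 → T = 181.9 / 1.634 = 111 N.

T ≈ 111 N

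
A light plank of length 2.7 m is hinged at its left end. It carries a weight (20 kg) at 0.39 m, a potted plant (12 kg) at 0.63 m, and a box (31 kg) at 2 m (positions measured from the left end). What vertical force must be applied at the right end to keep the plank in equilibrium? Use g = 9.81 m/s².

Choose the left end as the axis so the unknown pivot reaction has zero arm there.
Weight: 20 × 9.81 = 196.2 N down at 0.39 m → arm 0.39 m, τ = 196.2 × 0.39 = 76.52 N·m clockwise.
Potted plant: 12 × 9.81 = 117.7 N down at 0.63 m → arm 0.63 m, τ = 117.7 × 0.63 = 74.15 N·m clockwise.
Box: 31 × 9.81 = 304.1 N down at 2 m → arm 2 m, τ = 304.1 × 2 = 608.2 N·m clockwise.
Net moment of the loads = 758.9 N·m clockwise.
The upward force F acts at the right end, arm 2.7 m, giving F × 2.7 counterclockwise.
For rotational equilibrium, F × 2.7 = 758.9, so F = 758.9 / 2.7 = 281 N.

F ≈ 281 N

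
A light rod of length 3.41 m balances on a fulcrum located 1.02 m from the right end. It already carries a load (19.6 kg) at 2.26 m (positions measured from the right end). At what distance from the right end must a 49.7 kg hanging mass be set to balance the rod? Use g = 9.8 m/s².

Sum moments about the fulcrum (at 1.02 m from the right end) (the support reaction has zero arm there).
Load: 19.6 × 9.8 = 192.1 N down at 2.26 m → arm 1.24 m, τ = 192.1 × 1.24 = 238.2 N·m counterclockwise.
Net moment of existing loads = 238.2 N·m counterclockwise.
The hanging mass weighs 49.7 × 9.8 = 487.1 N and must supply an equal clockwise moment, so its lever arm about the fulcrum is 238.2 / 487.1 = 0.489 m.
That puts it at 1.02 − 0.489 = 0.531 m from the right end.

x ≈ 0.531 m from the right end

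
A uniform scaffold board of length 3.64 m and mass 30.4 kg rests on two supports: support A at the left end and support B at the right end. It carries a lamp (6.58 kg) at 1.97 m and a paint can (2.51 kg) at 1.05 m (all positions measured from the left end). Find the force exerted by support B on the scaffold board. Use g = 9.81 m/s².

R_B ≈ 191 N

Take moments about support A.
Beam weight: 30.4 × 9.81 = 298.2 N down at 1.82 m → arm 1.82 m, τ = 298.2 × 1.82 = 542.7 N·m clockwise.
Lamp: 6.58 × 9.81 = 64.55 N down at 1.97 m → arm 1.97 m, τ = 64.55 × 1.97 = 127.2 N·m clockwise.
Paint can: 2.51 × 9.81 = 24.62 N down at 1.05 m → arm 1.05 m, τ = 24.62 × 1.05 = 25.85 N·m clockwise.
Net load moment about support A = 695.8 N·m clockwise.
Reaction R at support B is upward at 3.64 m, arm 3.64 m → moment R × 3.64 counterclockwise.
For rotational equilibrium, R × 3.64 = 695.8, so R = 191 N.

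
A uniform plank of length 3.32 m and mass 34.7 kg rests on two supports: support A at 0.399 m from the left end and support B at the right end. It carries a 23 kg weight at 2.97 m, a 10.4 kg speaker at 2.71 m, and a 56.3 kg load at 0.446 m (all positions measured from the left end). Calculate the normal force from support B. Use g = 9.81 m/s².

R_B ≈ 435 N

Take moments about support A.
Beam weight: 34.7 × 9.81 = 340.4 N down at 1.66 m → arm 1.261 m, τ = 340.4 × 1.261 = 429.2 N·m clockwise.
Weight: 23 × 9.81 = 225.6 N down at 2.97 m → arm 2.571 m, τ = 225.6 × 2.571 = 580 N·m clockwise.
Speaker: 10.4 × 9.81 = 102 N down at 2.71 m → arm 2.311 m, τ = 102 × 2.311 = 235.7 N·m clockwise.
Load: 56.3 × 9.81 = 552.3 N down at 0.446 m → arm 0.047 m, τ = 552.3 × 0.047 = 25.96 N·m clockwise.
Net load moment about support A = 1271 N·m clockwise.
Reaction R at support B is upward at 3.32 m, arm 2.921 m → moment R × 2.921 counterclockwise.
Setting net torque to zero: R × 2.921 = 1271 → R = 435 N.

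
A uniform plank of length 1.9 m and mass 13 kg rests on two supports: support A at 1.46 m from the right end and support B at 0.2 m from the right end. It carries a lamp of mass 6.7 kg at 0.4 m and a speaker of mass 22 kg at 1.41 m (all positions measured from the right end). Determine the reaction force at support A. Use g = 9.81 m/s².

Taking torques about support B:
Beam weight: 13 × 9.81 = 127.5 N down at 0.95 m → arm 0.75 m, τ = 127.5 × 0.75 = 95.62 N·m counterclockwise.
Lamp: 6.7 × 9.81 = 65.73 N down at 0.4 m → arm 0.2 m, τ = 65.73 × 0.2 = 13.15 N·m counterclockwise.
Speaker: 22 × 9.81 = 215.8 N down at 1.41 m → arm 1.21 m, τ = 215.8 × 1.21 = 261.1 N·m counterclockwise.
Net load moment about support B = 369.9 N·m counterclockwise.
Reaction R at support A is upward at 1.46 m, arm 1.26 m → moment R × 1.26 clockwise.
For rotational equilibrium, R × 1.26 = 369.9, so R = 294 N.

R_A ≈ 294 N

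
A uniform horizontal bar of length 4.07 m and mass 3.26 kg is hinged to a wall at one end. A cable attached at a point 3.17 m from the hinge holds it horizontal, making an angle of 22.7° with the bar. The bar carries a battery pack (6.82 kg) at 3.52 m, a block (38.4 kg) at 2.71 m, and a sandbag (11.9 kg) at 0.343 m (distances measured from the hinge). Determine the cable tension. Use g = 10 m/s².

Taking torques about the hinge:
Beam weight: 3.26 × 10 = 32.6 N down at 2.035 m → arm 2.035 m, τ = 32.6 × 2.035 = 66.34 N·m clockwise.
Battery pack: 6.82 × 10 = 68.2 N down at 3.52 m → arm 3.52 m, τ = 68.2 × 3.52 = 240.1 N·m clockwise.
Block: 38.4 × 10 = 384 N down at 2.71 m → arm 2.71 m, τ = 384 × 2.71 = 1041 N·m clockwise.
Sandbag: 11.9 × 10 = 119 N down at 0.343 m → arm 0.343 m, τ = 119 × 0.343 = 40.82 N·m clockwise.
Total clockwise load moment = 1388 N·m.
The cable tension T acts at 3.17 m; only its component perpendicular to the bar, T sinθ, produces torque. sin 22.7° = 0.3859.
For rotational equilibrium, T × 3.17 × 0.3859 = 1388, so T = 1388 / 1.223 = 1130 N.

T ≈ 1130 N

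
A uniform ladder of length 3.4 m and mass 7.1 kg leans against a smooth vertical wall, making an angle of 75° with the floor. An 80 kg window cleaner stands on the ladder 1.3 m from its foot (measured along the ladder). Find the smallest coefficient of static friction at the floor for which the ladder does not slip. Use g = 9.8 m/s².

Sum moments about the foot of the ladder (the floor normal and friction both act there and drop out).
Ladder weight 7.1×9.8 = 69.58 N acts at 1.7 m along the ladder; its horizontal arm is 1.7·cos75° = 0.44 m → τ = 30.62 N·m clockwise.
Window cleaner: 80×9.8 = 784 N at 1.3 m → arm 0.3365 m → τ = 263.8 N·m clockwise.
Wall normal N acts horizontally at the top; its moment arm is the height L sinθ = 3.4·sin75° = 3.284 m, counterclockwise.
Setting net torque to zero: N × 3.284 = 294.4 → N = 89.65 N.
ΣFx = 0 ⇒ f = N_wall = 89.65 N. ΣFy = 0 ⇒ N_floor = 853.6 N.
μ_min = f / N_floor = 89.65 / 853.6 = 0.105.

μ_min ≈ 0.105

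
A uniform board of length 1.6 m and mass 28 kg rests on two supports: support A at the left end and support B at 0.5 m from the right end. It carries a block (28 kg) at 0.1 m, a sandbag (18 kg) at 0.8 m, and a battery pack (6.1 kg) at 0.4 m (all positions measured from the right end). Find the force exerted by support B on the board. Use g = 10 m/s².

R_B ≈ 783 N

Take moments about support A.
Beam weight: 28 × 10 = 280 N down at 0.8 m → arm 0.8 m, τ = 280 × 0.8 = 224 N·m clockwise.
Block: 28 × 10 = 280 N down at 0.1 m → arm 1.5 m, τ = 280 × 1.5 = 420 N·m clockwise.
Sandbag: 18 × 10 = 180 N down at 0.8 m → arm 0.8 m, τ = 180 × 0.8 = 144 N·m clockwise.
Battery pack: 6.1 × 10 = 61 N down at 0.4 m → arm 1.2 m, τ = 61 × 1.2 = 73.2 N·m clockwise.
Net load moment about support A = 861.2 N·m clockwise.
Reaction R at support B is upward at 0.5 m, arm 1.1 m → moment R × 1.1 counterclockwise.
Στ = 0 ⇒ R × 1.1 = 861.2 ⇒ R = 783 N.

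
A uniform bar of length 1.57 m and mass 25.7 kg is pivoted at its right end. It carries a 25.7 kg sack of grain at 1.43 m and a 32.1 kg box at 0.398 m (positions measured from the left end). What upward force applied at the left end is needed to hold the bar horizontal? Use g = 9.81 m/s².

F ≈ 384 N

Taking torques about the right end:
Beam weight: 25.7 × 9.81 = 252.1 N down at 0.785 m → arm 0.785 m, τ = 252.1 × 0.785 = 197.9 N·m counterclockwise.
Sack of grain: 25.7 × 9.81 = 252.1 N down at 1.43 m → arm 0.14 m, τ = 252.1 × 0.14 = 35.29 N·m counterclockwise.
Box: 32.1 × 9.81 = 314.9 N down at 0.398 m → arm 1.172 m, τ = 314.9 × 1.172 = 369.1 N·m counterclockwise.
Net moment of the loads = 602.3 N·m counterclockwise.
The upward force F acts at the left end, arm 1.57 m, giving F × 1.57 clockwise.
Στ = 0 ⇒ F × 1.57 = 602.3 ⇒ F = 602.3 / 1.57 = 384 N.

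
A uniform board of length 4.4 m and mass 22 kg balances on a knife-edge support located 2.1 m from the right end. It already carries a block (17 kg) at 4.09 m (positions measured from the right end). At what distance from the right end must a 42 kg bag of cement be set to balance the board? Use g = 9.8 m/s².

About the knife-edge support (at 2.1 m from the right end):
Beam weight: 22 × 9.8 = 215.6 N down at 2.2 m → arm 0.1 m, τ = 215.6 × 0.1 = 21.56 N·m counterclockwise.
Block: 17 × 9.8 = 166.6 N down at 4.09 m → arm 1.99 m, τ = 166.6 × 1.99 = 331.5 N·m counterclockwise.
Net moment of existing loads = 353.1 N·m counterclockwise.
The bag of cement weighs 42 × 9.8 = 411.6 N and must supply an equal clockwise moment, so its lever arm about the knife-edge support is 353.1 / 411.6 = 0.858 m.
That puts it at 2.1 − 0.858 = 1.24 m from the right end.

x ≈ 1.24 m from the right end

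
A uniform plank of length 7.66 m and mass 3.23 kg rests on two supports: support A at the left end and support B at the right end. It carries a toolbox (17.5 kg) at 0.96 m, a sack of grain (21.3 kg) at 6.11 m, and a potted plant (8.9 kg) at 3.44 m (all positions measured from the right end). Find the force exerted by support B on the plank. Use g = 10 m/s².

Choose support A as the axis so its reaction then has zero moment arm.
Beam weight: 3.23 × 10 = 32.3 N down at 3.83 m → arm 3.83 m, τ = 32.3 × 3.83 = 123.7 N·m clockwise.
Toolbox: 17.5 × 10 = 175 N down at 0.96 m → arm 6.7 m, τ = 175 × 6.7 = 1172 N·m clockwise.
Sack of grain: 21.3 × 10 = 213 N down at 6.11 m → arm 1.55 m, τ = 213 × 1.55 = 330.2 N·m clockwise.
Potted plant: 8.9 × 10 = 89 N down at 3.44 m → arm 4.22 m, τ = 89 × 4.22 = 375.6 N·m clockwise.
Net load moment about support A = 2002 N·m clockwise.
Reaction R at support B is upward at 0 m, arm 7.66 m → moment R × 7.66 counterclockwise.
Στ = 0 ⇒ R × 7.66 = 2002 ⇒ R = 261 N.

R_B ≈ 261 N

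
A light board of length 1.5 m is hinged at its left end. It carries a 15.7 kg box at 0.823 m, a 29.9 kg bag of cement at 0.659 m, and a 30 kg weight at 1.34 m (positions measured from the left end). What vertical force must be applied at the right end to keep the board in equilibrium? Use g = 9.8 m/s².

About the left end:
Box: 15.7 × 9.8 = 153.9 N down at 0.823 m → arm 0.823 m, τ = 153.9 × 0.823 = 126.7 N·m clockwise.
Bag of cement: 29.9 × 9.8 = 293 N down at 0.659 m → arm 0.659 m, τ = 293 × 0.659 = 193.1 N·m clockwise.
Weight: 30 × 9.8 = 294 N down at 1.34 m → arm 1.34 m, τ = 294 × 1.34 = 394 N·m clockwise.
Net moment of the loads = 713.8 N·m clockwise.
The upward force F acts at the right end, arm 1.5 m, giving F × 1.5 counterclockwise.
Setting net torque to zero: F × 1.5 = 713.8 → F = 713.8 / 1.5 = 476 N.

F ≈ 476 N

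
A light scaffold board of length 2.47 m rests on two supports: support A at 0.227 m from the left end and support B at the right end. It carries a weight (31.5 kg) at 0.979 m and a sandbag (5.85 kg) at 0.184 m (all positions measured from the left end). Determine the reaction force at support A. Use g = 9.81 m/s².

R_A ≈ 264 N

Sum moments about support B (its reaction then has zero moment arm).
Weight: 31.5 × 9.81 = 309 N down at 0.979 m → arm 1.491 m, τ = 309 × 1.491 = 460.7 N·m counterclockwise.
Sandbag: 5.85 × 9.81 = 57.39 N down at 0.184 m → arm 2.286 m, τ = 57.39 × 2.286 = 131.2 N·m counterclockwise.
Net load moment about support B = 591.9 N·m counterclockwise.
Reaction R at support A is upward at 0.227 m, arm 2.243 m → moment R × 2.243 clockwise.
Setting net torque to zero: R × 2.243 = 591.9 → R = 264 N.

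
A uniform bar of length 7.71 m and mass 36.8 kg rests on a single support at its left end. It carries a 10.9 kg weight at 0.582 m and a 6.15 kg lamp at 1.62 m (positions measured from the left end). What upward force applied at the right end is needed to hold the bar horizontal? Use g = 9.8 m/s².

F ≈ 201 N

Sum moments about the left end (the unknown pivot reaction has zero arm there).
Beam weight: 36.8 × 9.8 = 360.6 N down at 3.855 m → arm 3.855 m, τ = 360.6 × 3.855 = 1390 N·m clockwise.
Weight: 10.9 × 9.8 = 106.8 N down at 0.582 m → arm 0.582 m, τ = 106.8 × 0.582 = 62.16 N·m clockwise.
Lamp: 6.15 × 9.8 = 60.27 N down at 1.62 m → arm 1.62 m, τ = 60.27 × 1.62 = 97.64 N·m clockwise.
Net moment of the loads = 1550 N·m clockwise.
The upward force F acts at the right end, arm 7.71 m, giving F × 7.71 counterclockwise.
For rotational equilibrium, F × 7.71 = 1550, so F = 1550 / 7.71 = 201 N.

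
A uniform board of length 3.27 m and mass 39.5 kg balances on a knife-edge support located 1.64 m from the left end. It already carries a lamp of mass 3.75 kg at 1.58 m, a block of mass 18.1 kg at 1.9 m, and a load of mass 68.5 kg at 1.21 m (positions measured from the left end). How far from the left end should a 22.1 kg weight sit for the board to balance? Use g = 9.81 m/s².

x ≈ 2.78 m from the left end

Sum moments about the knife-edge support (at 1.64 m from the left end) (the support reaction has zero arm there).
Beam weight: 39.5 × 9.81 = 387.5 N down at 1.635 m → arm 0.005 m, τ = 387.5 × 0.005 = 1.938 N·m counterclockwise.
Lamp: 3.75 × 9.81 = 36.79 N down at 1.58 m → arm 0.06 m, τ = 36.79 × 0.06 = 2.207 N·m counterclockwise.
Block: 18.1 × 9.81 = 177.6 N down at 1.9 m → arm 0.26 m, τ = 177.6 × 0.26 = 46.18 N·m clockwise.
Load: 68.5 × 9.81 = 672 N down at 1.21 m → arm 0.43 m, τ = 672 × 0.43 = 289 N·m counterclockwise.
Net moment of existing loads = 247 N·m counterclockwise.
The weight weighs 22.1 × 9.81 = 216.8 N and must supply an equal clockwise moment, so its lever arm about the knife-edge support is 247 / 216.8 = 1.14 m.
That puts it at 1.64 + 1.14 = 2.78 m from the left end.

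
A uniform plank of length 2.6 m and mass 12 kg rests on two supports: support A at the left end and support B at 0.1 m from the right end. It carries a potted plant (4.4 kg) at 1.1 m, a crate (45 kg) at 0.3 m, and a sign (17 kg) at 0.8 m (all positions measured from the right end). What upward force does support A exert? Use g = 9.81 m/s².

Taking torques about support B:
Beam weight: 12 × 9.81 = 117.7 N down at 1.3 m → arm 1.2 m, τ = 117.7 × 1.2 = 141.2 N·m counterclockwise.
Potted plant: 4.4 × 9.81 = 43.16 N down at 1.1 m → arm 1 m, τ = 43.16 × 1 = 43.16 N·m counterclockwise.
Crate: 45 × 9.81 = 441.5 N down at 0.3 m → arm 0.2 m, τ = 441.5 × 0.2 = 88.3 N·m counterclockwise.
Sign: 17 × 9.81 = 166.8 N down at 0.8 m → arm 0.7 m, τ = 166.8 × 0.7 = 116.8 N·m counterclockwise.
Net load moment about support B = 389.5 N·m counterclockwise.
Reaction R at support A is upward at 2.6 m, arm 2.5 m → moment R × 2.5 clockwise.
Στ = 0 ⇒ R × 2.5 = 389.5 ⇒ R = 156 N.

R_A ≈ 156 N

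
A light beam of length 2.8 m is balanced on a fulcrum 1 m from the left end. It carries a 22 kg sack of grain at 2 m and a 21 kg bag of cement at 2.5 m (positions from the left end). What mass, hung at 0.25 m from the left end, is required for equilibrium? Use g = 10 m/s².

About the fulcrum (at 1 m from the left end):
Sack of grain: 22 × 10 = 220 N down at 2 m → arm 1 m, τ = 220 × 1 = 220 N·m clockwise.
Bag of cement: 21 × 10 = 210 N down at 2.5 m → arm 1.5 m, τ = 210 × 1.5 = 315 N·m clockwise.
Net moment of known loads = 535 N·m clockwise.
An unknown mass m at 0.25 m has arm 0.75 m; its moment is m·g·0.75 counterclockwise.
Balancing moments: m × 10 × 0.75 = 535, giving m = 535 / (10 × 0.75) = 71.3 kg.

m ≈ 71.3 kg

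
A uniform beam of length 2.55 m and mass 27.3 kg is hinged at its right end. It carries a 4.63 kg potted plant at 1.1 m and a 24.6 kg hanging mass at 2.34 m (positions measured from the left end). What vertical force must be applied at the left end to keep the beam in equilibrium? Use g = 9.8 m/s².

F ≈ 179 N

About the right end:
Beam weight: 27.3 × 9.8 = 267.5 N down at 1.275 m → arm 1.275 m, τ = 267.5 × 1.275 = 341.1 N·m counterclockwise.
Potted plant: 4.63 × 9.8 = 45.37 N down at 1.1 m → arm 1.45 m, τ = 45.37 × 1.45 = 65.79 N·m counterclockwise.
Hanging mass: 24.6 × 9.8 = 241.1 N down at 2.34 m → arm 0.21 m, τ = 241.1 × 0.21 = 50.63 N·m counterclockwise.
Net moment of the loads = 457.5 N·m counterclockwise.
The upward force F acts at the left end, arm 2.55 m, giving F × 2.55 clockwise.
Στ = 0 ⇒ F × 2.55 = 457.5 ⇒ F = 457.5 / 2.55 = 179 N.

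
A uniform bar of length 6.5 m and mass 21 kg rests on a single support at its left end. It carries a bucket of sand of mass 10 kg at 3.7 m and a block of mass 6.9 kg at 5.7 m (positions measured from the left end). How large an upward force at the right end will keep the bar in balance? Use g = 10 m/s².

Take moments about the left end.
Beam weight: 21 × 10 = 210 N down at 3.25 m → arm 3.25 m, τ = 210 × 3.25 = 682.5 N·m clockwise.
Bucket of sand: 10 × 10 = 100 N down at 3.7 m → arm 3.7 m, τ = 100 × 3.7 = 370 N·m clockwise.
Block: 6.9 × 10 = 69 N down at 5.7 m → arm 5.7 m, τ = 69 × 5.7 = 393.3 N·m clockwise.
Net moment of the loads = 1446 N·m clockwise.
The upward force F acts at the right end, arm 6.5 m, giving F × 6.5 counterclockwise.
Setting net torque to zero: F × 6.5 = 1446 → F = 1446 / 6.5 = 222 N.

F ≈ 222 N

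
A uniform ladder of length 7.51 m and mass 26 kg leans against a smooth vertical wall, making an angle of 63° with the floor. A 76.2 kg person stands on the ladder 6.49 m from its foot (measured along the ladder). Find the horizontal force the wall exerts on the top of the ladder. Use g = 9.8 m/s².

Take moments about the foot of the ladder.
Ladder weight 26×9.8 = 254.8 N acts at 3.755 m along the ladder; its horizontal arm is 3.755·cos63° = 1.705 m → τ = 434.4 N·m clockwise.
Person: 76.2×9.8 = 746.8 N at 6.49 m → arm 2.946 m → τ = 2200 N·m clockwise.
Wall normal N acts horizontally at the top; its moment arm is the height L sinθ = 7.51·sin63° = 6.691 m, counterclockwise.
For rotational equilibrium, N × 6.691 = 2634, so N = 394 N.

N_wall ≈ 394 N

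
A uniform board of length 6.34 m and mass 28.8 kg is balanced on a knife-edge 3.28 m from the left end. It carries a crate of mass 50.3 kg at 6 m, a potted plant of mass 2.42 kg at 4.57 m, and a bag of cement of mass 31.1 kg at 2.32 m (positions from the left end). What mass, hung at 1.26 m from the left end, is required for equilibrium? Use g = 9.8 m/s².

Taking torques about the knife-edge (at 3.28 m from the left end):
Beam weight: 28.8 × 9.8 = 282.2 N down at 3.17 m → arm 0.11 m, τ = 282.2 × 0.11 = 31.04 N·m counterclockwise.
Crate: 50.3 × 9.8 = 492.9 N down at 6 m → arm 2.72 m, τ = 492.9 × 2.72 = 1341 N·m clockwise.
Potted plant: 2.42 × 9.8 = 23.72 N down at 4.57 m → arm 1.29 m, τ = 23.72 × 1.29 = 30.6 N·m clockwise.
Bag of cement: 31.1 × 9.8 = 304.8 N down at 2.32 m → arm 0.96 m, τ = 304.8 × 0.96 = 292.6 N·m counterclockwise.
Net moment of known loads = 1048 N·m clockwise.
An unknown mass m at 1.26 m has arm 2.02 m; its moment is m·g·2.02 counterclockwise.
Στ = 0 ⇒ m × 9.8 × 2.02 = 1048 ⇒ m = 1048 / (9.8 × 2.02) = 52.9 kg.

m ≈ 52.9 kg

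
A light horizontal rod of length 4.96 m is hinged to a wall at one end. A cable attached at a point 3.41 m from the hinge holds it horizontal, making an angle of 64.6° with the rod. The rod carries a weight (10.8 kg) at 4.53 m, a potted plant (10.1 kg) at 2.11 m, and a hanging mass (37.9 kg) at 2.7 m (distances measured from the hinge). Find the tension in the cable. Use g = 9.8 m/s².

T ≈ 549 N

Take moments about the hinge.
Weight: 10.8 × 9.8 = 105.8 N down at 4.53 m → arm 4.53 m, τ = 105.8 × 4.53 = 479.3 N·m clockwise.
Potted plant: 10.1 × 9.8 = 98.98 N down at 2.11 m → arm 2.11 m, τ = 98.98 × 2.11 = 208.8 N·m clockwise.
Hanging mass: 37.9 × 9.8 = 371.4 N down at 2.7 m → arm 2.7 m, τ = 371.4 × 2.7 = 1003 N·m clockwise.
Total clockwise load moment = 1691 N·m.
The cable tension T acts at 3.41 m; only its component perpendicular to the rod, T sinθ, produces torque. sin 64.6° = 0.9033.
Στ = 0 ⇒ T × 3.41 × 0.9033 = 1691 ⇒ T = 1691 / 3.08 = 549 N.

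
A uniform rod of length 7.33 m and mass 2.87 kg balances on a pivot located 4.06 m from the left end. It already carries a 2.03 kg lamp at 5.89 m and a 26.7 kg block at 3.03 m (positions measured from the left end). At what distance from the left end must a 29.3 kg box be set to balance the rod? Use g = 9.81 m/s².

x ≈ 4.91 m from the left end

Take moments about the pivot (at 4.06 m from the left end).
Beam weight: 2.87 × 9.81 = 28.15 N down at 3.665 m → arm 0.395 m, τ = 28.15 × 0.395 = 11.12 N·m counterclockwise.
Lamp: 2.03 × 9.81 = 19.91 N down at 5.89 m → arm 1.83 m, τ = 19.91 × 1.83 = 36.44 N·m clockwise.
Block: 26.7 × 9.81 = 261.9 N down at 3.03 m → arm 1.03 m, τ = 261.9 × 1.03 = 269.8 N·m counterclockwise.
Net moment of existing loads = 244.5 N·m counterclockwise.
The box weighs 29.3 × 9.81 = 287.4 N and must supply an equal clockwise moment, so its lever arm about the pivot is 244.5 / 287.4 = 0.851 m.
That puts it at 4.06 + 0.851 = 4.91 m from the left end.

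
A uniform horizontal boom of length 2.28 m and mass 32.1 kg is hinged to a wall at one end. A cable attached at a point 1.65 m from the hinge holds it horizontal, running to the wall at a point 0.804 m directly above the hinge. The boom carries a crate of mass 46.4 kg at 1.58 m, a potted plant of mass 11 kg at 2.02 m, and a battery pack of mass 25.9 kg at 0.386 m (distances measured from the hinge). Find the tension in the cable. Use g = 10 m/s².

T ≈ 1970 N

Sum moments about the hinge (the unknown hinge reaction has zero arm there).
Beam weight: 32.1 × 10 = 321 N down at 1.14 m → arm 1.14 m, τ = 321 × 1.14 = 365.9 N·m clockwise.
Crate: 46.4 × 10 = 464 N down at 1.58 m → arm 1.58 m, τ = 464 × 1.58 = 733.1 N·m clockwise.
Potted plant: 11 × 10 = 110 N down at 2.02 m → arm 2.02 m, τ = 110 × 2.02 = 222.2 N·m clockwise.
Battery pack: 25.9 × 10 = 259 N down at 0.386 m → arm 0.386 m, τ = 259 × 0.386 = 99.97 N·m clockwise.
Total clockwise load moment = 1421 N·m.
The cable tension T acts at 1.65 m; only its component perpendicular to the boom, T sinθ, produces torque. sinθ = h/√(h²+d²) = 0.804/√(0.804²+1.65²) = 0.438.
Balancing moments: T × 1.65 × 0.438 = 1421, giving T = 1421 / 0.7227 = 1970 N.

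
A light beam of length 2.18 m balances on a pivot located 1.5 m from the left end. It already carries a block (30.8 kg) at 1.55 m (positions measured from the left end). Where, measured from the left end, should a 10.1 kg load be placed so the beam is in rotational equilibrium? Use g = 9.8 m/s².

Choose the pivot (at 1.5 m from the left end) as the axis so the support reaction has zero arm there.
Block: 30.8 × 9.8 = 301.8 N down at 1.55 m → arm 0.05 m, τ = 301.8 × 0.05 = 15.09 N·m clockwise.
Net moment of existing loads = 15.09 N·m clockwise.
The load weighs 10.1 × 9.8 = 98.98 N and must supply an equal counterclockwise moment, so its lever arm about the pivot is 15.09 / 98.98 = 0.152 m.
That puts it at 1.5 − 0.152 = 1.35 m from the left end.

x ≈ 1.35 m from the left end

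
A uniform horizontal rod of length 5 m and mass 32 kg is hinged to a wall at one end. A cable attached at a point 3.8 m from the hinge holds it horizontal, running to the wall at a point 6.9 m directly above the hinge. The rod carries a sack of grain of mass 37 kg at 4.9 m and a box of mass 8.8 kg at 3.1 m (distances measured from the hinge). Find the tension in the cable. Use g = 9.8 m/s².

T ≈ 850 N

Sum moments about the hinge (the unknown hinge reaction has zero arm there).
Beam weight: 32 × 9.8 = 313.6 N down at 2.5 m → arm 2.5 m, τ = 313.6 × 2.5 = 784 N·m clockwise.
Sack of grain: 37 × 9.8 = 362.6 N down at 4.9 m → arm 4.9 m, τ = 362.6 × 4.9 = 1777 N·m clockwise.
Box: 8.8 × 9.8 = 86.24 N down at 3.1 m → arm 3.1 m, τ = 86.24 × 3.1 = 267.3 N·m clockwise.
Total clockwise load moment = 2828 N·m.
The cable tension T acts at 3.8 m; only its component perpendicular to the rod, T sinθ, produces torque. sinθ = h/√(h²+d²) = 6.9/√(6.9²+3.8²) = 0.8759.
Setting net torque to zero: T × 3.8 × 0.8759 = 2828 → T = 2828 / 3.328 = 850 N.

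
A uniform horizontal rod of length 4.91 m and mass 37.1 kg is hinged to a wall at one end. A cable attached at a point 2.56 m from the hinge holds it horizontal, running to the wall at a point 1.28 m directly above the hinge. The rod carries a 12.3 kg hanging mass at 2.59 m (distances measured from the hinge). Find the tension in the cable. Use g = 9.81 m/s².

T ≈ 1050 N

Sum moments about the hinge (the unknown hinge reaction has zero arm there).
Beam weight: 37.1 × 9.81 = 364 N down at 2.455 m → arm 2.455 m, τ = 364 × 2.455 = 893.6 N·m clockwise.
Hanging mass: 12.3 × 9.81 = 120.7 N down at 2.59 m → arm 2.59 m, τ = 120.7 × 2.59 = 312.6 N·m clockwise.
Total clockwise load moment = 1206 N·m.
The cable tension T acts at 2.56 m; only its component perpendicular to the rod, T sinθ, produces torque. sinθ = h/√(h²+d²) = 1.28/√(1.28²+2.56²) = 0.4472.
Στ = 0 ⇒ T × 2.56 × 0.4472 = 1206 ⇒ T = 1206 / 1.145 = 1050 N.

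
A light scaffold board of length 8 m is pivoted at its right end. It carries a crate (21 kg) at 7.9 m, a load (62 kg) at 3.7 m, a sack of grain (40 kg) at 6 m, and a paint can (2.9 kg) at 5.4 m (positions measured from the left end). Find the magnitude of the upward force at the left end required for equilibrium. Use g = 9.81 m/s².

F ≈ 437 N

Sum moments about the right end (the unknown pivot reaction has zero arm there).
Crate: 21 × 9.81 = 206 N down at 7.9 m → arm 0.1 m, τ = 206 × 0.1 = 20.6 N·m counterclockwise.
Load: 62 × 9.81 = 608.2 N down at 3.7 m → arm 4.3 m, τ = 608.2 × 4.3 = 2615 N·m counterclockwise.
Sack of grain: 40 × 9.81 = 392.4 N down at 6 m → arm 2 m, τ = 392.4 × 2 = 784.8 N·m counterclockwise.
Paint can: 2.9 × 9.81 = 28.45 N down at 5.4 m → arm 2.6 m, τ = 28.45 × 2.6 = 73.97 N·m counterclockwise.
Net moment of the loads = 3494 N·m counterclockwise.
The upward force F acts at the left end, arm 8 m, giving F × 8 clockwise.
For rotational equilibrium, F × 8 = 3494, so F = 3494 / 8 = 437 N.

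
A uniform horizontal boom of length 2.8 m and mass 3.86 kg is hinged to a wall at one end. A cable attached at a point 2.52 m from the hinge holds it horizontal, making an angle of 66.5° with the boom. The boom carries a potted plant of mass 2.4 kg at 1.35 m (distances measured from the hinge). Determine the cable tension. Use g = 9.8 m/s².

About the hinge:
Beam weight: 3.86 × 9.8 = 37.83 N down at 1.4 m → arm 1.4 m, τ = 37.83 × 1.4 = 52.96 N·m clockwise.
Potted plant: 2.4 × 9.8 = 23.52 N down at 1.35 m → arm 1.35 m, τ = 23.52 × 1.35 = 31.75 N·m clockwise.
Total clockwise load moment = 84.71 N·m.
The cable tension T acts at 2.52 m; only its component perpendicular to the boom, T sinθ, produces torque. sin 66.5° = 0.9171.
Στ = 0 ⇒ T × 2.52 × 0.9171 = 84.71 ⇒ T = 84.71 / 2.311 = 36.7 N.

T ≈ 36.7 N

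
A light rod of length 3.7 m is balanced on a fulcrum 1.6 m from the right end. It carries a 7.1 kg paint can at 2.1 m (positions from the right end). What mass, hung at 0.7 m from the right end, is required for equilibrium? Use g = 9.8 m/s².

m ≈ 3.94 kg

About the fulcrum (at 1.6 m from the right end):
Paint can: 7.1 × 9.8 = 69.58 N down at 2.1 m → arm 0.5 m, τ = 69.58 × 0.5 = 34.79 N·m counterclockwise.
Net moment of known loads = 34.79 N·m counterclockwise.
An unknown mass m at 0.7 m has arm 0.9 m; its moment is m·g·0.9 clockwise.
Setting net torque to zero: m × 9.8 × 0.9 = 34.79 → m = 34.79 / (9.8 × 0.9) = 3.94 kg.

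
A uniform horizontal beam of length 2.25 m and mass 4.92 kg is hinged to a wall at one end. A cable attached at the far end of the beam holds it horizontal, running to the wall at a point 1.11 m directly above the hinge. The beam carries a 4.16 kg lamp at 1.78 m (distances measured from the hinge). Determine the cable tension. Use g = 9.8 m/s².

Take moments about the hinge.
Beam weight: 4.92 × 9.8 = 48.22 N down at 1.125 m → arm 1.125 m, τ = 48.22 × 1.125 = 54.25 N·m clockwise.
Lamp: 4.16 × 9.8 = 40.77 N down at 1.78 m → arm 1.78 m, τ = 40.77 × 1.78 = 72.57 N·m clockwise.
Total clockwise load moment = 126.8 N·m.
The cable tension T acts at 2.25 m; only its component perpendicular to the beam, T sinθ, produces torque. sinθ = h/√(h²+d²) = 1.11/√(1.11²+2.25²) = 0.4424.
Στ = 0 ⇒ T × 2.25 × 0.4424 = 126.8 ⇒ T = 126.8 / 0.9954 = 127 N.

T ≈ 127 N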